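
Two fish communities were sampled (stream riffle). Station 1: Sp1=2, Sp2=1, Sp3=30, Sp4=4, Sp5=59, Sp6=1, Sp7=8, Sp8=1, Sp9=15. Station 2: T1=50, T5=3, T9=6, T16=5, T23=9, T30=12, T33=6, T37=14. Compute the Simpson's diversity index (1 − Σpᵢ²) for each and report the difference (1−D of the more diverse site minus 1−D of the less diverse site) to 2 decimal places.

Station 1: N=121, proportions 0.01653, 0.00826, 0.24793, 0.03306, 0.4876, 0.00826, 0.06612, 0.00826, 0.12397, giving 1−D = 0.67946 (working shown to 5 dp, full precision carried).
Station 2: N=105, proportions 0.47619, 0.02857, 0.05714, 0.04762, 0.08571, 0.11429, 0.05714, 0.13333, giving 1−D = 0.72544.
Difference = |0.67946 − 0.72544| = 0.04598, i.e. 0.05 to 2 decimal places.

0.05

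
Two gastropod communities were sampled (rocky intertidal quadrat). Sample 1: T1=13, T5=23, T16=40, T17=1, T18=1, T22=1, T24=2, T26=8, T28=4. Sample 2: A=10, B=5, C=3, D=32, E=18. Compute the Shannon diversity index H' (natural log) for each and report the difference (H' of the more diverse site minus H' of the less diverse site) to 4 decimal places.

Sample 1: N=93, proportions 0.139785, 0.247312, 0.430108, 0.010753, 0.010753, 0.010753, 0.021505, 0.086022, 0.043011, giving H' = 1.558590 (working shown to 6 dp, full precision carried).
Sample 2: N=68, proportions 0.147059, 0.073529, 0.044118, 0.470588, 0.264706, giving H' = 1.318050.
Difference = |1.558590 − 1.318050| = 0.240540, i.e. 0.2405 to 4 decimal places.

0.2405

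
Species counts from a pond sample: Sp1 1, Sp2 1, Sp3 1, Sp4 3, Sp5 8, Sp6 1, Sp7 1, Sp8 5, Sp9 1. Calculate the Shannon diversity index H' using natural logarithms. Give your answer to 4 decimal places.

1.8193

Total N = 1+1+1+3+8+1+1+5+1 = 22, so the proportions are 0.045455, 0.045455, 0.045455, 0.136364, 0.363636, 0.045455, 0.045455, 0.227273, 0.045455 (working shown to 6 dp, full precision carried).
Each pᵢ ln pᵢ term: 0.045455×(-3.091042)=-0.140502, 0.045455×(-3.091042)=-0.140502, 0.045455×(-3.091042)=-0.140502, 0.136364×(-1.992430)=-0.271695, 0.363636×(-1.011601)=-0.367855, 0.045455×(-3.091042)=-0.140502, 0.045455×(-3.091042)=-0.140502, 0.227273×(-1.481605)=-0.336728, 0.045455×(-3.091042)=-0.140502.
Sum = -1.819290, so H' = 1.8193.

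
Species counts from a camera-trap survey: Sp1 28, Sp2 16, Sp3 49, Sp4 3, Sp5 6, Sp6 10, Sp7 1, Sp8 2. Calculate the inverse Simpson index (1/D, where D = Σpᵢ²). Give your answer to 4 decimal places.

Total N = 28+16+49+3+6+10+1+2 = 115, so the proportions are 0.24347826, 0.13913043, 0.42608696, 0.02608696, 0.05217391, 0.08695652, 0.00869565, 0.0173913 (working shown to 8 dp, full precision carried).
D = 0.24347826² + 0.13913043² + 0.42608696² + 0.02608696² + 0.05217391² + 0.08695652² + 0.00869565² + 0.0173913² = 0.05928166 + 0.01935728 + 0.18155009 + 0.00068053 + 0.00272212 + 0.00756144 + 0.00007561 + 0.00030246 = 0.27153119.
So 1/D = 3.682818, i.e. 3.6828 to 4 decimal places.

3.6828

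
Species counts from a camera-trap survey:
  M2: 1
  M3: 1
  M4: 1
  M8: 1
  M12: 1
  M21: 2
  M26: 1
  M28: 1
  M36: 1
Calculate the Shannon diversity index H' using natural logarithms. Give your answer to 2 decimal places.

2.16

Total N = 1+1+1+1+1+2+1+1+1 = 10, so the proportions are 0.1, 0.1, 0.1, 0.1, 0.1, 0.2, 0.1, 0.1, 0.1 (working shown to 4 dp, full precision carried).
Each pᵢ ln pᵢ term: 0.1×(-2.3026)=-0.2303, 0.1×(-2.3026)=-0.2303, 0.1×(-2.3026)=-0.2303, 0.1×(-2.3026)=-0.2303, 0.1×(-2.3026)=-0.2303, 0.2×(-1.6094)=-0.3219, 0.1×(-2.3026)=-0.2303, 0.1×(-2.3026)=-0.2303, 0.1×(-2.3026)=-0.2303.
Sum = -2.1640, so H' = 2.16.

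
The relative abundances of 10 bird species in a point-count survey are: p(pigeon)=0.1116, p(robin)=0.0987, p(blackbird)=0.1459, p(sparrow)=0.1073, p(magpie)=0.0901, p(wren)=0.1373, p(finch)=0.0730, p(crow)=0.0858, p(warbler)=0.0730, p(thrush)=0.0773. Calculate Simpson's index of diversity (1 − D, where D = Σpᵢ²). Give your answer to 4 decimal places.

D = 0.1116² + 0.0987² + 0.1459² + 0.1073² + 0.0901² + 0.1373² + 0.073² + 0.0858² + 0.073² + 0.0773² = 0.012455 + 0.009742 + 0.021287 + 0.011513 + 0.008118 + 0.018851 + 0.005329 + 0.007362 + 0.005329 + 0.005975 = 0.105961 (working shown to 6 dp, full precision carried).
So 1 − D = 0.894039, i.e. 0.8940 to 4 decimal places.

0.8940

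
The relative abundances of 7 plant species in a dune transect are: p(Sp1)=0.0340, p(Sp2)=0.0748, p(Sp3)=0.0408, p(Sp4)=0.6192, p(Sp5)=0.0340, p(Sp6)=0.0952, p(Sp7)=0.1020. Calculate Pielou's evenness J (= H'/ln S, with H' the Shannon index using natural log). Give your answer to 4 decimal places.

0.6721

H' = −Σ pᵢ ln pᵢ = −((-0.114967) + (-0.193952) + (-0.130522) + (-0.296799) + (-0.114967) + (-0.223889) + (-0.232844)) = 1.307941 (working shown to 6 dp, full precision carried).
With S = 7 species, ln S = 1.945910, so J = 1.307941/1.945910 = 0.672149, i.e. 0.6721 to 4 decimal places.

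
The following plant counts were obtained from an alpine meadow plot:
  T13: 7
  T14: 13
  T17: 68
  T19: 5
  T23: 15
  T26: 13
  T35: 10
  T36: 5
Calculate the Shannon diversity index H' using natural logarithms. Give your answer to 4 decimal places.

Total N = 7+13+68+5+15+13+10+5 = 136, so the proportions are 0.051471, 0.095588, 0.5, 0.036765, 0.110294, 0.095588, 0.073529, 0.036765 (working shown to 6 dp, full precision carried).
Each pᵢ ln pᵢ term: 0.051471×(-2.966745)=-0.152700, 0.095588×(-2.347706)=-0.224413, 0.5×(-0.693147)=-0.346574, 0.036765×(-3.303217)=-0.121442, 0.110294×(-2.204605)=-0.243155, 0.095588×(-2.347706)=-0.224413, 0.073529×(-2.610070)=-0.191917, 0.036765×(-3.303217)=-0.121442.
Sum = -1.626055, so H' = 1.6261.

1.6261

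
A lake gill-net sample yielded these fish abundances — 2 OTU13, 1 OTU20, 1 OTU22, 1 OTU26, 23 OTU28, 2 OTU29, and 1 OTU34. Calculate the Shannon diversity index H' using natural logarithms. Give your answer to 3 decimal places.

Total N = 2+1+1+1+23+2+1 = 31, so the proportions are 0.06452, 0.03226, 0.03226, 0.03226, 0.74194, 0.06452, 0.03226 (working shown to 5 dp, full precision carried).
Each pᵢ ln pᵢ term: 0.06452×(-2.74084)=-0.17683, 0.03226×(-3.43399)=-0.11077, 0.03226×(-3.43399)=-0.11077, 0.03226×(-3.43399)=-0.11077, 0.74194×(-0.29849)=-0.22146, 0.06452×(-2.74084)=-0.17683, 0.03226×(-3.43399)=-0.11077.
Sum = -1.01821, so H' = 1.018.

1.018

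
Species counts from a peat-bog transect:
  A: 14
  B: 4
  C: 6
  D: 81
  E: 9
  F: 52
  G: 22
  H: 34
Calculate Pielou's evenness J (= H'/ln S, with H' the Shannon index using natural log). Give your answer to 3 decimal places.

0.817

Total N = 14+4+6+81+9+52+22+34 = 222, so the proportions are 0.06306, 0.01802, 0.02703, 0.36486, 0.04054, 0.23423, 0.0991, 0.15315 (working shown to 5 dp, full precision carried).
H' = −Σ pᵢ ln pᵢ = −((-0.17428) + (-0.07237) + (-0.09759) + (-0.36787) + (-0.12995) + (-0.33998) + (-0.22908) + (-0.28736)) = 1.69848.
With S = 8 species, ln S = 2.07944, so J = 1.69848/2.07944 = 0.81680, i.e. 0.817 to 3 decimal places.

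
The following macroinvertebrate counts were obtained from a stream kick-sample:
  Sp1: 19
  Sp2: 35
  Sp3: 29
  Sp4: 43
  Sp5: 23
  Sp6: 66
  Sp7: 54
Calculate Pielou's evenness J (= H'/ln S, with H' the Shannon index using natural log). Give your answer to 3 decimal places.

Total N = 19+35+29+43+23+66+54 = 269, so the proportions are 0.07063, 0.13011, 0.10781, 0.15985, 0.0855, 0.24535, 0.20074 (working shown to 5 dp, full precision carried).
H' = −Σ pᵢ ln pᵢ = −((-0.18719) + (-0.26534) + (-0.24013) + (-0.29309) + (-0.21027) + (-0.34474) + (-0.32234)) = 1.86310.
With S = 7 species, ln S = 1.94591, so J = 1.86310/1.94591 = 0.95744, i.e. 0.957 to 3 decimal places.

0.957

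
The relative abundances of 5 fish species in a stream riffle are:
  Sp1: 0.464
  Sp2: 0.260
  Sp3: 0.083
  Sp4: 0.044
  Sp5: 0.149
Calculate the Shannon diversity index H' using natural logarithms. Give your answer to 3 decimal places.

1.334

Each pᵢ ln pᵢ term (working shown to 5 dp, full precision carried): 0.464×(-0.76787)=-0.35629, 0.26×(-1.34707)=-0.35024, 0.083×(-2.48891)=-0.20658, 0.044×(-3.12357)=-0.13744, 0.149×(-1.90381)=-0.28367.
Sum = -1.33422, so H' = 1.334.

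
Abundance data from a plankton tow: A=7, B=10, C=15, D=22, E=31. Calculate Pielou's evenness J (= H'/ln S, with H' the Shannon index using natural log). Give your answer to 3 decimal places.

Total N = 7+10+15+22+31 = 85, so the proportions are 0.08235, 0.11765, 0.17647, 0.25882, 0.36471 (working shown to 5 dp, full precision carried).
H' = −Σ pᵢ ln pᵢ = −((-0.20561) + (-0.25177) + (-0.30611) + (-0.34983) + (-0.36787)) = 1.48119.
With S = 5 species, ln S = 1.60944, so J = 1.48119/1.60944 = 0.92031, i.e. 0.920 to 3 decimal places.

0.920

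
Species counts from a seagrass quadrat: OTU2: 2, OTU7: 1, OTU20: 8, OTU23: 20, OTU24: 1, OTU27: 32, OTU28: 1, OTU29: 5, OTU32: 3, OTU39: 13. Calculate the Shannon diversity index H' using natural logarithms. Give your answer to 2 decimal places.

Total N = 2+1+8+20+1+32+1+5+3+13 = 86, so the proportions are 0.0233, 0.0116, 0.093, 0.2326, 0.0116, 0.3721, 0.0116, 0.0581, 0.0349, 0.1512 (working shown to 4 dp, full precision carried).
Each pᵢ ln pᵢ term: 0.0233×(-3.7612)=-0.0875, 0.0116×(-4.4543)=-0.0518, 0.093×(-2.3749)=-0.2209, 0.2326×(-1.4586)=-0.3392, 0.0116×(-4.4543)=-0.0518, 0.3721×(-0.9886)=-0.3679, 0.0116×(-4.4543)=-0.0518, 0.0581×(-2.8449)=-0.1654, 0.0349×(-3.3557)=-0.1171, 0.1512×(-1.8894)=-0.2856.
Sum = -1.7389, so H' = 1.74.

1.74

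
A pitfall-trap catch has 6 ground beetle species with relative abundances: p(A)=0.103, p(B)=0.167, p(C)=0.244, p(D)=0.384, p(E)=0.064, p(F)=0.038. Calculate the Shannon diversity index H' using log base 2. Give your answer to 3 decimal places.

Each pᵢ log₂ pᵢ term (working shown to 5 dp, full precision carried): 0.103×(-3.27928)=-0.33777, 0.167×(-2.58208)=-0.43121, 0.244×(-2.03505)=-0.49655, 0.384×(-1.38082)=-0.53024, 0.064×(-3.96578)=-0.25381, 0.038×(-4.71786)=-0.17928.
Sum = -2.22885, so H' = 2.229.

2.229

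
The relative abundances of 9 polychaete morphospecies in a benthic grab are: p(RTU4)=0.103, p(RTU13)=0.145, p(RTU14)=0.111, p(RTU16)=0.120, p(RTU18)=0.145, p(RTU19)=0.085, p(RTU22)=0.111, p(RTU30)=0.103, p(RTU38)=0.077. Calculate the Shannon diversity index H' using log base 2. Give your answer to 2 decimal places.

3.14

Each pᵢ log₂ pᵢ term (working shown to 4 dp, full precision carried): 0.103×(-3.2793)=-0.3378, 0.145×(-2.7859)=-0.4040, 0.111×(-3.1714)=-0.3520, 0.12×(-3.0589)=-0.3671, 0.145×(-2.7859)=-0.4040, 0.085×(-3.5564)=-0.3023, 0.111×(-3.1714)=-0.3520, 0.103×(-3.2793)=-0.3378, 0.077×(-3.6990)=-0.2848.
Sum = -3.1417, so H' = 3.14.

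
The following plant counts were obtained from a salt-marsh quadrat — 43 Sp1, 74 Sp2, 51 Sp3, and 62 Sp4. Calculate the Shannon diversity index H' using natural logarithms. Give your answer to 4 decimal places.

Total N = 43+74+51+62 = 230, so the proportions are 0.186957, 0.321739, 0.221739, 0.269565 (working shown to 6 dp, full precision carried).
Each pᵢ ln pᵢ term: 0.186957×(-1.676879)=-0.313504, 0.321739×(-1.134014)=-0.364857, 0.221739×(-1.506254)=-0.333995, 0.269565×(-1.310945)=-0.353385.
Sum = -1.365741, so H' = 1.3657.

1.3657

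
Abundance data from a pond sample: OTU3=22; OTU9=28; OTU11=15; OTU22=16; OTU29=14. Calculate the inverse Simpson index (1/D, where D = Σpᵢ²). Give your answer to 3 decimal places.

Total N = 22+28+15+16+14 = 95, so the proportions are 0.2315789, 0.2947368, 0.1578947, 0.1684211, 0.1473684 (working shown to 7 dp, full precision carried).
D = 0.2315789² + 0.2947368² + 0.1578947² + 0.1684211² + 0.1473684² = 0.0536288 + 0.0868698 + 0.0249307 + 0.0283657 + 0.0217175 = 0.2155125.
So 1/D = 4.64010, i.e. 4.640 to 3 decimal places.

4.640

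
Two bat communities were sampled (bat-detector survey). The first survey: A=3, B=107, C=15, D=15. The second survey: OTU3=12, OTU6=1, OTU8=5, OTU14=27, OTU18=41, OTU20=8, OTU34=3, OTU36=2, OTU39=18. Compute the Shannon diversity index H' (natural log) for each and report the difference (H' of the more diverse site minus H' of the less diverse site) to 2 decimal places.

0.98

The first survey: N=140, proportions 0.0214, 0.7643, 0.1071, 0.1071, giving H' = 0.7664 (working shown to 4 dp, full precision carried).
The second survey: N=117, proportions 0.1026, 0.0085, 0.0427, 0.2308, 0.3504, 0.0684, 0.0256, 0.0171, 0.1538, giving H' = 1.7497.
Difference = |0.7664 − 1.7497| = 0.9833, i.e. 0.98 to 2 decimal places.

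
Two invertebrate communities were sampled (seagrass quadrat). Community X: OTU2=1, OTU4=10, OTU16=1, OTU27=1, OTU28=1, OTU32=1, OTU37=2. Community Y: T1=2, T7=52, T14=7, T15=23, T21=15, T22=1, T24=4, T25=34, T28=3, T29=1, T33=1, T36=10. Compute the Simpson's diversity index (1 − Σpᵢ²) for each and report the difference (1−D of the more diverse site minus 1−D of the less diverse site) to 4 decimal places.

0.1723

Community X: N=17, proportions 0.058824, 0.588235, 0.058824, 0.058824, 0.058824, 0.058824, 0.117647, giving 1−D = 0.622837 (working shown to 6 dp, full precision carried).
Community Y: N=153, proportions 0.013072, 0.339869, 0.045752, 0.150327, 0.098039, 0.006536, 0.026144, 0.222222, 0.019608, 0.006536, 0.006536, 0.065359, giving 1−D = 0.795164.
Difference = |0.622837 − 0.795164| = 0.172327, i.e. 0.1723 to 4 decimal places.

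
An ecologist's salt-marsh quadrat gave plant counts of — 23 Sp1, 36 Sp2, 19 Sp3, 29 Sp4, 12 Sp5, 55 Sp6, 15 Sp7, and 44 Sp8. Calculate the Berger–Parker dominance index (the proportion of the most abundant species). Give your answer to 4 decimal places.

Total N = 23+36+19+29+12+55+15+44 = 233, so the proportions are 0.098712, 0.154506, 0.081545, 0.124464, 0.051502, 0.236052, 0.064378, 0.188841 (working shown to 6 dp, full precision carried).
The largest proportion is 0.236052, i.e. d = 0.2361 to 4 decimal places.

0.2361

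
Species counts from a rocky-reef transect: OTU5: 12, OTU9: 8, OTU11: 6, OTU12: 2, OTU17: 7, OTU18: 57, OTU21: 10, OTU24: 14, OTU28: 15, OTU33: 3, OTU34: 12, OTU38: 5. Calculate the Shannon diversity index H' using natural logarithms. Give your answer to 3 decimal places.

2.074

Total N = 12+8+6+2+7+57+10+14+15+3+12+5 = 151, so the proportions are 0.07947, 0.05298, 0.03974, 0.01325, 0.04636, 0.37748, 0.06623, 0.09272, 0.09934, 0.01987, 0.07947, 0.03311 (working shown to 5 dp, full precision carried).
Each pᵢ ln pᵢ term: 0.07947×(-2.53237)=-0.20125, 0.05298×(-2.93784)=-0.15565, 0.03974×(-3.22552)=-0.12817, 0.01325×(-4.32413)=-0.05727, 0.04636×(-3.07137)=-0.14238, 0.37748×(-0.97423)=-0.36776, 0.06623×(-2.71469)=-0.17978, 0.09272×(-2.37822)=-0.22050, 0.09934×(-2.30923)=-0.22939, 0.01987×(-3.91867)=-0.07785, 0.07947×(-2.53237)=-0.20125, 0.03311×(-3.40784)=-0.11284.
Sum = -2.07409, so H' = 2.074.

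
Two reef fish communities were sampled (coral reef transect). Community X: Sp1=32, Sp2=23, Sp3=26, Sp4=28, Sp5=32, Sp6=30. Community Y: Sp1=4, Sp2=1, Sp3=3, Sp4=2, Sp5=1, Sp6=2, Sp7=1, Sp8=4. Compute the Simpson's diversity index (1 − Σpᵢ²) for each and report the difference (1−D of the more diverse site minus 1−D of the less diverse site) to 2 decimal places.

Community X: N=171, proportions 0.1871, 0.1345, 0.152, 0.1637, 0.1871, 0.1754, giving 1−D = 0.8312 (working shown to 4 dp, full precision carried).
Community Y: N=18, proportions 0.2222, 0.0556, 0.1667, 0.1111, 0.0556, 0.1111, 0.0556, 0.2222, giving 1−D = 0.8395.
Difference = |0.8312 − 0.8395| = 0.0083, i.e. 0.01 to 2 decimal places.

0.01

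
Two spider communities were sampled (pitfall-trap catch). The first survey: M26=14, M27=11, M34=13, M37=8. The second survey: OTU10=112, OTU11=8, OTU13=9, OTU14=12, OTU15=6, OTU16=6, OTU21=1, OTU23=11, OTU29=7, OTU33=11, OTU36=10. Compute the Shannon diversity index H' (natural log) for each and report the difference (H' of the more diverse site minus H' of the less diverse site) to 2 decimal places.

The first survey: N=46, proportions 0.3043, 0.2391, 0.2826, 0.1739, giving H' = 1.3655 (working shown to 4 dp, full precision carried).
The second survey: N=193, proportions 0.5803, 0.0415, 0.0466, 0.0622, 0.0311, 0.0311, 0.0052, 0.057, 0.0363, 0.057, 0.0518, giving H' = 1.6067.
Difference = |1.3655 − 1.6067| = 0.2412, i.e. 0.24 to 2 decimal places.

0.24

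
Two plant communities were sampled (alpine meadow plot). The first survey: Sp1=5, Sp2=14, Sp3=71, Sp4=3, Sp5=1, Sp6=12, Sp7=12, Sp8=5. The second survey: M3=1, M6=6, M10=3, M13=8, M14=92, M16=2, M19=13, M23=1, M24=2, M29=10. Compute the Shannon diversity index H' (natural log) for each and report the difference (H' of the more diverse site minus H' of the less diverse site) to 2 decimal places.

The first survey: N=123, proportions 0.0407, 0.1138, 0.5772, 0.0244, 0.0081, 0.0976, 0.0976, 0.0407, giving H' = 1.4087 (working shown to 4 dp, full precision carried).
The second survey: N=138, proportions 0.0072, 0.0435, 0.0217, 0.058, 0.6667, 0.0145, 0.0942, 0.0072, 0.0145, 0.0725, giving H' = 1.2618.
Difference = |1.4087 − 1.2618| = 0.1469, i.e. 0.15 to 2 decimal places.

0.15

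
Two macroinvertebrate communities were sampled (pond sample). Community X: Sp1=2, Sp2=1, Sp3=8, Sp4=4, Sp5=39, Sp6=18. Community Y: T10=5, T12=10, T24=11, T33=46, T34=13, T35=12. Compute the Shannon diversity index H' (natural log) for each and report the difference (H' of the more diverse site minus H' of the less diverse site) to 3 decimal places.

0.273

Community X: N=72, proportions 0.02778, 0.01389, 0.11111, 0.05556, 0.54167, 0.25, giving H' = 1.24232 (working shown to 5 dp, full precision carried).
Community Y: N=97, proportions 0.05155, 0.10309, 0.1134, 0.47423, 0.13402, 0.12371, giving H' = 1.51563.
Difference = |1.24232 − 1.51563| = 0.27331, i.e. 0.273 to 3 decimal places.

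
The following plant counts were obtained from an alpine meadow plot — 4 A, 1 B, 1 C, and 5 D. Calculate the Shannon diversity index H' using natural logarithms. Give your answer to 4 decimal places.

Total N = 4+1+1+5 = 11, so the proportions are 0.363636, 0.090909, 0.090909, 0.454545 (working shown to 6 dp, full precision carried).
Each pᵢ ln pᵢ term: 0.363636×(-1.011601)=-0.367855, 0.090909×(-2.397895)=-0.217990, 0.090909×(-2.397895)=-0.217990, 0.454545×(-0.788457)=-0.358390.
Sum = -1.162226, so H' = 1.1622.

1.1622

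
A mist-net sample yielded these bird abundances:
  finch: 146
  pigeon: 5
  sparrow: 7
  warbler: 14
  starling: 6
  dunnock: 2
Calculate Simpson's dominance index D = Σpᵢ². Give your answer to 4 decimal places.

0.6675

Total N = 146+5+7+14+6+2 = 180, so the proportions are 0.811111, 0.027778, 0.038889, 0.077778, 0.033333, 0.011111 (working shown to 6 dp, full precision carried).
D = 0.811111² + 0.027778² + 0.038889² + 0.077778² + 0.033333² + 0.011111² = 0.657901 + 0.000772 + 0.001512 + 0.006049 + 0.001111 + 0.000123 = 0.667469.
To 4 decimal places, D = 0.6675.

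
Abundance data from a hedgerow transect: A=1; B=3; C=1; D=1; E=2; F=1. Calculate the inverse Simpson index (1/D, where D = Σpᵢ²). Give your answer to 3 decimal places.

Total N = 1+3+1+1+2+1 = 9, so the proportions are 0.1111111, 0.3333333, 0.1111111, 0.1111111, 0.2222222, 0.1111111 (working shown to 7 dp, full precision carried).
D = 0.1111111² + 0.3333333² + 0.1111111² + 0.1111111² + 0.2222222² + 0.1111111² = 0.0123457 + 0.1111111 + 0.0123457 + 0.0123457 + 0.0493827 + 0.0123457 = 0.2098765.
So 1/D = 4.76471, i.e. 4.765 to 3 decimal places.

4.765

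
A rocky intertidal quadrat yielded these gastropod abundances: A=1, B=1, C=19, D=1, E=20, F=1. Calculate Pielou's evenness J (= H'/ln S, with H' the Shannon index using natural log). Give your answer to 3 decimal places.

Total N = 1+1+19+1+20+1 = 43, so the proportions are 0.02326, 0.02326, 0.44186, 0.02326, 0.46512, 0.02326 (working shown to 5 dp, full precision carried).
H' = −Σ pᵢ ln pᵢ = −((-0.08747) + (-0.08747) + (-0.36089) + (-0.08747) + (-0.35603) + (-0.08747)) = 1.06681.
With S = 6 species, ln S = 1.79176, so J = 1.06681/1.79176 = 0.59540, i.e. 0.595 to 3 decimal places.

0.595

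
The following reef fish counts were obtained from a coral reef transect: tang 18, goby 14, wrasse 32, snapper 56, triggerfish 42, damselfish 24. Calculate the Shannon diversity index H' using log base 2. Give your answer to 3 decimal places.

Total N = 18+14+32+56+42+24 = 186, so the proportions are 0.09677, 0.07527, 0.17204, 0.30108, 0.22581, 0.12903 (working shown to 5 dp, full precision carried).
Each pᵢ log₂ pᵢ term: 0.09677×(-3.36923)=-0.32605, 0.07527×(-3.73180)=-0.28089, 0.17204×(-2.53916)=-0.43684, 0.30108×(-1.73180)=-0.52140, 0.22581×(-2.14684)=-0.48477, 0.12903×(-2.95420)=-0.38119.
Sum = -2.43115, so H' = 2.431.

2.431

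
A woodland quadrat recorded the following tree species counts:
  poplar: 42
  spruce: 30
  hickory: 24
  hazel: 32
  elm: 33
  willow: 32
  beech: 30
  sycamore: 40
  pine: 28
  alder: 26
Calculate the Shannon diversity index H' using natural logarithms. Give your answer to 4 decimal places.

2.2886

Total N = 42+30+24+32+33+32+30+40+28+26 = 317, so the proportions are 0.132492, 0.094637, 0.07571, 0.100946, 0.104101, 0.100946, 0.094637, 0.126183, 0.088328, 0.082019 (working shown to 6 dp, full precision carried).
Each pᵢ ln pᵢ term: 0.132492×(-2.021232)=-0.267797, 0.094637×(-2.357704)=-0.223127, 0.07571×(-2.580848)=-0.195395, 0.100946×(-2.293166)=-0.231487, 0.104101×(-2.262394)=-0.235517, 0.100946×(-2.293166)=-0.231487, 0.094637×(-2.357704)=-0.223127, 0.126183×(-2.070022)=-0.261202, 0.088328×(-2.426697)=-0.214345, 0.082019×(-2.500805)=-0.205113.
Sum = -2.288597, so H' = 2.2886.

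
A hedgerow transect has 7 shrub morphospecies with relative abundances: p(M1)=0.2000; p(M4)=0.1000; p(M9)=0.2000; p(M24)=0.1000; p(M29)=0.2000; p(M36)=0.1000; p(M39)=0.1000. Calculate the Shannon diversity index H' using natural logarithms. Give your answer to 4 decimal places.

1.8867

Each pᵢ ln pᵢ term (working shown to 6 dp, full precision carried): 0.2×(-1.609438)=-0.321888, 0.1×(-2.302585)=-0.230259, 0.2×(-1.609438)=-0.321888, 0.1×(-2.302585)=-0.230259, 0.2×(-1.609438)=-0.321888, 0.1×(-2.302585)=-0.230259, 0.1×(-2.302585)=-0.230259.
Sum = -1.886697, so H' = 1.8867.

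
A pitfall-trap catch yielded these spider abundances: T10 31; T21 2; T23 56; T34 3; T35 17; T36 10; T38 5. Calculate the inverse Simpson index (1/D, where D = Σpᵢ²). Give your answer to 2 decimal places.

Total N = 31+2+56+3+17+10+5 = 124, so the proportions are 0.25, 0.016129, 0.451613, 0.024194, 0.137097, 0.080645, 0.040323 (working shown to 6 dp, full precision carried).
D = 0.25² + 0.016129² + 0.451613² + 0.024194² + 0.137097² + 0.080645² + 0.040323² = 0.062500 + 0.000260 + 0.203954 + 0.000585 + 0.018796 + 0.006504 + 0.001626 = 0.294225.
So 1/D = 3.3988, i.e. 3.40 to 2 decimal places.

3.40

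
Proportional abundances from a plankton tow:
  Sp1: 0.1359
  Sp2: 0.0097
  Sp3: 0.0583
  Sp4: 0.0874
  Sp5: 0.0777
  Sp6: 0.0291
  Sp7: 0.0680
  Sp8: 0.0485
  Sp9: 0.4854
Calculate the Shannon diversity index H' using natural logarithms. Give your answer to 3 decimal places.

1.677

Each pᵢ ln pᵢ term (working shown to 5 dp, full precision carried): 0.1359×(-1.99584)=-0.27123, 0.0097×(-4.63563)=-0.04497, 0.0583×(-2.84215)=-0.16570, 0.0874×(-2.43726)=-0.21302, 0.0777×(-2.55490)=-0.19852, 0.0291×(-3.53702)=-0.10293, 0.068×(-2.68825)=-0.18280, 0.0485×(-3.02619)=-0.14677, 0.4854×(-0.72278)=-0.35084.
Sum = -1.67677, so H' = 1.677.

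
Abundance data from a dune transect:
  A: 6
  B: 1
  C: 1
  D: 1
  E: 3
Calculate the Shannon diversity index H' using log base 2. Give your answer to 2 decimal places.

1.90

Total N = 6+1+1+1+3 = 12, so the proportions are 0.5, 0.0833, 0.0833, 0.0833, 0.25 (working shown to 4 dp, full precision carried).
Each pᵢ log₂ pᵢ term: 0.5×(-1.0000)=-0.5000, 0.0833×(-3.5850)=-0.2987, 0.0833×(-3.5850)=-0.2987, 0.0833×(-3.5850)=-0.2987, 0.25×(-2.0000)=-0.5000.
Sum = -1.8962, so H' = 1.90.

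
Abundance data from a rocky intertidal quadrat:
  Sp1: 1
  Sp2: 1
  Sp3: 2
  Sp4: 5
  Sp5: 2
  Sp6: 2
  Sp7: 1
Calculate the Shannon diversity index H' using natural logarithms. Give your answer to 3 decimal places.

1.767

Total N = 1+1+2+5+2+2+1 = 14, so the proportions are 0.07143, 0.07143, 0.14286, 0.35714, 0.14286, 0.14286, 0.07143 (working shown to 5 dp, full precision carried).
Each pᵢ ln pᵢ term: 0.07143×(-2.63906)=-0.18850, 0.07143×(-2.63906)=-0.18850, 0.14286×(-1.94591)=-0.27799, 0.35714×(-1.02962)=-0.36772, 0.14286×(-1.94591)=-0.27799, 0.14286×(-1.94591)=-0.27799, 0.07143×(-2.63906)=-0.18850.
Sum = -1.76719, so H' = 1.767.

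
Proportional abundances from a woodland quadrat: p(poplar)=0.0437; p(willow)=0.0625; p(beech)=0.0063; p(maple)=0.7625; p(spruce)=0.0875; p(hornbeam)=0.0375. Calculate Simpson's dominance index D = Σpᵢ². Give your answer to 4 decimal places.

D = 0.0437² + 0.0625² + 0.0063² + 0.7625² + 0.0875² + 0.0375² = 0.001910 + 0.003906 + 0.000040 + 0.581406 + 0.007656 + 0.001406 = 0.596324 (working shown to 6 dp, full precision carried).
To 4 decimal places, D = 0.5963.

0.5963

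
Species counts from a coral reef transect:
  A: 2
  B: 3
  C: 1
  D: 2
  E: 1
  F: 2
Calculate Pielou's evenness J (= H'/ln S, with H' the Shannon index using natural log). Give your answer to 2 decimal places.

0.96

Total N = 2+3+1+2+1+2 = 11, so the proportions are 0.1818, 0.2727, 0.0909, 0.1818, 0.0909, 0.1818 (working shown to 4 dp, full precision carried).
H' = −Σ pᵢ ln pᵢ = −((-0.3100) + (-0.3543) + (-0.2180) + (-0.3100) + (-0.2180) + (-0.3100)) = 1.7202.
With S = 6 species, ln S = 1.7918, so J = 1.7202/1.7918 = 0.9601, i.e. 0.96 to 2 decimal places.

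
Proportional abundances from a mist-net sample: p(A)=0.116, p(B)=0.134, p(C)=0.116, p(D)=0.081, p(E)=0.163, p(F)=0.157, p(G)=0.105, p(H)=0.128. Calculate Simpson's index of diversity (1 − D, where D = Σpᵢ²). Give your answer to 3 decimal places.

D = 0.116² + 0.134² + 0.116² + 0.081² + 0.163² + 0.157² + 0.105² + 0.128² = 0.01346 + 0.01796 + 0.01346 + 0.00656 + 0.02657 + 0.02465 + 0.01102 + 0.01638 = 0.13006 (working shown to 5 dp, full precision carried).
So 1 − D = 0.86994, i.e. 0.870 to 3 decimal places.

0.870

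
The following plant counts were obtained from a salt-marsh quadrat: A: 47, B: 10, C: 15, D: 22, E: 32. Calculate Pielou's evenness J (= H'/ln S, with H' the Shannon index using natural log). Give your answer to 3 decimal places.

0.917

Total N = 47+10+15+22+32 = 126, so the proportions are 0.37302, 0.07937, 0.11905, 0.1746, 0.25397 (working shown to 5 dp, full precision carried).
H' = −Σ pᵢ ln pᵢ = −((-0.36784) + (-0.20109) + (-0.25336) + (-0.30472) + (-0.34808)) = 1.47509.
With S = 5 species, ln S = 1.60944, so J = 1.47509/1.60944 = 0.91653, i.e. 0.917 to 3 decimal places.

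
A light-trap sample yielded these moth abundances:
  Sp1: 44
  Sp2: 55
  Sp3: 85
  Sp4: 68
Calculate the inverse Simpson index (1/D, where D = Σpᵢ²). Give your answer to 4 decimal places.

3.7778

Total N = 44+55+85+68 = 252, so the proportions are 0.17460317, 0.21825397, 0.33730159, 0.26984127 (working shown to 8 dp, full precision carried).
D = 0.17460317² + 0.21825397² + 0.33730159² + 0.26984127² = 0.03048627 + 0.04763479 + 0.11377236 + 0.07281431 = 0.26470773.
So 1/D = 3.777751, i.e. 3.7778 to 4 decimal places.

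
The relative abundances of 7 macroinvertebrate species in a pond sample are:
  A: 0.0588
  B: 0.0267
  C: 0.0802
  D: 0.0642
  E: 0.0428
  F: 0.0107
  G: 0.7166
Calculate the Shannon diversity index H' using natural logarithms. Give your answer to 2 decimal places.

1.06

Each pᵢ ln pᵢ term (working shown to 4 dp, full precision carried): 0.0588×(-2.8336)=-0.1666, 0.0267×(-3.6231)=-0.0967, 0.0802×(-2.5232)=-0.2024, 0.0642×(-2.7458)=-0.1763, 0.0428×(-3.1512)=-0.1349, 0.0107×(-4.5375)=-0.0486, 0.7166×(-0.3332)=-0.2388.
Sum = -1.0642, so H' = 1.06.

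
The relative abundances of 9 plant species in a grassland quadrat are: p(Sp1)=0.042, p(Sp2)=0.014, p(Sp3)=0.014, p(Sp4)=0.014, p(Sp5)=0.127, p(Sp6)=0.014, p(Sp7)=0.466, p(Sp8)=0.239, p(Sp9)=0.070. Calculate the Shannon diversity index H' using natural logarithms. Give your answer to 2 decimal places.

1.52

Each pᵢ ln pᵢ term (working shown to 4 dp, full precision carried): 0.042×(-3.1701)=-0.1331, 0.014×(-4.2687)=-0.0598, 0.014×(-4.2687)=-0.0598, 0.014×(-4.2687)=-0.0598, 0.127×(-2.0636)=-0.2621, 0.014×(-4.2687)=-0.0598, 0.466×(-0.7636)=-0.3558, 0.239×(-1.4313)=-0.3421, 0.07×(-2.6593)=-0.1861.
Sum = -1.5183, so H' = 1.52.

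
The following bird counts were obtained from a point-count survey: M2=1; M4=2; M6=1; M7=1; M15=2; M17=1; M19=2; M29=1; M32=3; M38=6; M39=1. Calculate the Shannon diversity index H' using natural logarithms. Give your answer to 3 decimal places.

2.178

Total N = 1+2+1+1+2+1+2+1+3+6+1 = 21, so the proportions are 0.04762, 0.09524, 0.04762, 0.04762, 0.09524, 0.04762, 0.09524, 0.04762, 0.14286, 0.28571, 0.04762 (working shown to 5 dp, full precision carried).
Each pᵢ ln pᵢ term: 0.04762×(-3.04452)=-0.14498, 0.09524×(-2.35138)=-0.22394, 0.04762×(-3.04452)=-0.14498, 0.04762×(-3.04452)=-0.14498, 0.09524×(-2.35138)=-0.22394, 0.04762×(-3.04452)=-0.14498, 0.09524×(-2.35138)=-0.22394, 0.04762×(-3.04452)=-0.14498, 0.14286×(-1.94591)=-0.27799, 0.28571×(-1.25276)=-0.35793, 0.04762×(-3.04452)=-0.14498.
Sum = -2.17760, so H' = 2.178.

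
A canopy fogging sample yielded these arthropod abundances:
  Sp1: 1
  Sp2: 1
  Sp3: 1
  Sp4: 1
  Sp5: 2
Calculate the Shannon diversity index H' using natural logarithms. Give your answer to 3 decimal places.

1.561

Total N = 1+1+1+1+2 = 6, so the proportions are 0.16667, 0.16667, 0.16667, 0.16667, 0.33333 (working shown to 5 dp, full precision carried).
Each pᵢ ln pᵢ term: 0.16667×(-1.79176)=-0.29863, 0.16667×(-1.79176)=-0.29863, 0.16667×(-1.79176)=-0.29863, 0.16667×(-1.79176)=-0.29863, 0.33333×(-1.09861)=-0.36620.
Sum = -1.56071, so H' = 1.561.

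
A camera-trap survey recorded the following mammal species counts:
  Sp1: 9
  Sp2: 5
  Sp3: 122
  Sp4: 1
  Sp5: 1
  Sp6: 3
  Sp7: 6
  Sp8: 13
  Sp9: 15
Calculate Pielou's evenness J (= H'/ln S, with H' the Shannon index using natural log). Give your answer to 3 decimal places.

0.525

Total N = 9+5+122+1+1+3+6+13+15 = 175, so the proportions are 0.05143, 0.02857, 0.69714, 0.00571, 0.00571, 0.01714, 0.03429, 0.07429, 0.08571 (working shown to 5 dp, full precision carried).
H' = −Σ pᵢ ln pᵢ = −((-0.15262) + (-0.10158) + (-0.25150) + (-0.02951) + (-0.02951) + (-0.06971) + (-0.11565) + (-0.19313) + (-0.21058)) = 1.15379.
With S = 9 species, ln S = 2.19722, so J = 1.15379/2.19722 = 0.52511, i.e. 0.525 to 3 decimal places.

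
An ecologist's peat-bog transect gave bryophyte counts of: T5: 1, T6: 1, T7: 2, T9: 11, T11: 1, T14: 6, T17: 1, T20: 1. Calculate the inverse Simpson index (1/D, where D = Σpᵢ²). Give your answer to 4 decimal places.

3.4699

Total N = 1+1+2+11+1+6+1+1 = 24, so the proportions are 0.04166667, 0.04166667, 0.08333333, 0.45833333, 0.04166667, 0.25, 0.04166667, 0.04166667 (working shown to 8 dp, full precision carried).
D = 0.04166667² + 0.04166667² + 0.08333333² + 0.45833333² + 0.04166667² + 0.25² + 0.04166667² + 0.04166667² = 0.00173611 + 0.00173611 + 0.00694444 + 0.21006944 + 0.00173611 + 0.06250000 + 0.00173611 + 0.00173611 = 0.28819444.
So 1/D = 3.469880, i.e. 3.4699 to 4 decimal places.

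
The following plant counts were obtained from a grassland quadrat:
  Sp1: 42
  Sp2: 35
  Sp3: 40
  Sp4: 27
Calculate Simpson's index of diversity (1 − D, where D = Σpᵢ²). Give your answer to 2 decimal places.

0.74

Total N = 42+35+40+27 = 144, so the proportions are 0.2917, 0.2431, 0.2778, 0.1875 (working shown to 4 dp, full precision carried).
D = 0.2917² + 0.2431² + 0.2778² + 0.1875² = 0.0851 + 0.0591 + 0.0772 + 0.0352 = 0.2565.
So 1 − D = 0.7435, i.e. 0.74 to 2 decimal places.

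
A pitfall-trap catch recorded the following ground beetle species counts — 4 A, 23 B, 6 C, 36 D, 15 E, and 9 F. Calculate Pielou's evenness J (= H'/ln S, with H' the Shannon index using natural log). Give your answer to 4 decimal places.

0.8625

Total N = 4+23+6+36+15+9 = 93, so the proportions are 0.043011, 0.247312, 0.064516, 0.387097, 0.16129, 0.096774 (working shown to 6 dp, full precision carried).
H' = −Σ pᵢ ln pᵢ = −((-0.135325) + (-0.345521) + (-0.176828) + (-0.367386) + (-0.294282) + (-0.226004)) = 1.545346.
With S = 6 species, ln S = 1.791759, so J = 1.545346/1.791759 = 0.862474, i.e. 0.8625 to 4 decimal places.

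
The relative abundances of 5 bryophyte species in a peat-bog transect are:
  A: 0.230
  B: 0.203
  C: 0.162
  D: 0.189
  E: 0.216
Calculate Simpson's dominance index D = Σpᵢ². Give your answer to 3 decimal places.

0.203

D = 0.23² + 0.203² + 0.162² + 0.189² + 0.216² = 0.05290 + 0.04121 + 0.02624 + 0.03572 + 0.04666 = 0.20273 (working shown to 5 dp, full precision carried).
To 3 decimal places, D = 0.203.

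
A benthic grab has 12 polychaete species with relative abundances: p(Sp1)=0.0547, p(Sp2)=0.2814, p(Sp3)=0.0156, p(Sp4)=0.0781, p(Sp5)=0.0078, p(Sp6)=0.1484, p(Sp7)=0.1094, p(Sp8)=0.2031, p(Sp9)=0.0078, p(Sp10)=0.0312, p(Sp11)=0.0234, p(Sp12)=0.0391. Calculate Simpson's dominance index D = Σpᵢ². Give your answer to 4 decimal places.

D = 0.0547² + 0.2814² + 0.0156² + 0.0781² + 0.0078² + 0.1484² + 0.1094² + 0.2031² + 0.0078² + 0.0312² + 0.0234² + 0.0391² = 0.002992 + 0.079186 + 0.000243 + 0.006100 + 0.000061 + 0.022023 + 0.011968 + 0.041250 + 0.000061 + 0.000973 + 0.000548 + 0.001529 = 0.166933 (working shown to 6 dp, full precision carried).
To 4 decimal places, D = 0.1669.

0.1669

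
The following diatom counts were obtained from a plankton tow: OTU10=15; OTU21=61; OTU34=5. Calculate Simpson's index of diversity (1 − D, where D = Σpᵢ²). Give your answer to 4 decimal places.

0.3948

Total N = 15+61+5 = 81, so the proportions are 0.185185, 0.753086, 0.061728 (working shown to 6 dp, full precision carried).
D = 0.185185² + 0.753086² + 0.061728² = 0.034294 + 0.567139 + 0.003810 = 0.605243.
So 1 − D = 0.394757, i.e. 0.3948 to 4 decimal places.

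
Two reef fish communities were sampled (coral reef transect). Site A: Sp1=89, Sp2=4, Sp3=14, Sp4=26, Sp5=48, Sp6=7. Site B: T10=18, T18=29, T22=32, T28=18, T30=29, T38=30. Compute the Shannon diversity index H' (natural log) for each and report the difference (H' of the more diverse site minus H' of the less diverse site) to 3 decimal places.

0.392

Site A: N=188, proportions 0.4734, 0.02128, 0.07447, 0.1383, 0.25532, 0.03723, giving H' = 1.37405 (working shown to 5 dp, full precision carried).
Site B: N=156, proportions 0.11538, 0.1859, 0.20513, 0.11538, 0.1859, 0.19231, giving H' = 1.76591.
Difference = |1.37405 − 1.76591| = 0.39186, i.e. 0.392 to 3 decimal places.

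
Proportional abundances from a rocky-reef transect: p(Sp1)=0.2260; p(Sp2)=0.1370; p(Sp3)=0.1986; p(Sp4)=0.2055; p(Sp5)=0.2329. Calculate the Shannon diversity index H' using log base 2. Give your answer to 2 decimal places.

2.30

Each pᵢ log₂ pᵢ term (working shown to 4 dp, full precision carried): 0.226×(-2.1456)=-0.4849, 0.137×(-2.8678)=-0.3929, 0.1986×(-2.3321)=-0.4631, 0.2055×(-2.2828)=-0.4691, 0.2329×(-2.1022)=-0.4896.
Sum = -2.2997, so H' = 2.30.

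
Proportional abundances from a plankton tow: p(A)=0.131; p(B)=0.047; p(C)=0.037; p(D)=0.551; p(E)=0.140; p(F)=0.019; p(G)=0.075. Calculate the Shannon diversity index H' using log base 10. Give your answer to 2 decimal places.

Each pᵢ log₁₀ pᵢ term (working shown to 4 dp, full precision carried): 0.131×(-0.8827)=-0.1156, 0.047×(-1.3279)=-0.0624, 0.037×(-1.4318)=-0.0530, 0.551×(-0.2588)=-0.1426, 0.14×(-0.8539)=-0.1195, 0.019×(-1.7212)=-0.0327, 0.075×(-1.1249)=-0.0844.
Sum = -0.6103, so H' = 0.61.

0.61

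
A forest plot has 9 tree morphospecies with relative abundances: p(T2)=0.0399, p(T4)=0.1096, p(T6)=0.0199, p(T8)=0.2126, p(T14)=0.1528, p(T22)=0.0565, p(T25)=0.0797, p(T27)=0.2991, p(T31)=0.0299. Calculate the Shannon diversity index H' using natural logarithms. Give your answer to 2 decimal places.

1.89

Each pᵢ ln pᵢ term (working shown to 4 dp, full precision carried): 0.0399×(-3.2214)=-0.1285, 0.1096×(-2.2109)=-0.2423, 0.0199×(-3.9170)=-0.0779, 0.2126×(-1.5483)=-0.3292, 0.1528×(-1.8786)=-0.2871, 0.0565×(-2.8735)=-0.1624, 0.0797×(-2.5295)=-0.2016, 0.2991×(-1.2070)=-0.3610, 0.0299×(-3.5099)=-0.1049.
Sum = -1.8949, so H' = 1.89.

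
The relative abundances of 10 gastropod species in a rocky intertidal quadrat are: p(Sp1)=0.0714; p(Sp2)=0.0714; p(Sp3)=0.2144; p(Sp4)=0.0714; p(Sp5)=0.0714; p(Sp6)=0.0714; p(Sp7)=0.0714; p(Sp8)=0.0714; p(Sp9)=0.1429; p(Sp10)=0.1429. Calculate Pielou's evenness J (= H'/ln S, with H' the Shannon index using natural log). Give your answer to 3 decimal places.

0.958

H' = −Σ pᵢ ln pᵢ = −((-0.18846) + (-0.18846) + (-0.33016) + (-0.18846) + (-0.18846) + (-0.18846) + (-0.18846) + (-0.18846) + (-0.27803) + (-0.27803)) = 2.20541 (working shown to 5 dp, full precision carried).
With S = 10 species, ln S = 2.30259, so J = 2.20541/2.30259 = 0.95780, i.e. 0.958 to 3 decimal places.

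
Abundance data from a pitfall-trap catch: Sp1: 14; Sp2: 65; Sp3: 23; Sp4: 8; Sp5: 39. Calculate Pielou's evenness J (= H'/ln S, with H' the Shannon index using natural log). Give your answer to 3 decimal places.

Total N = 14+65+23+8+39 = 149, so the proportions are 0.09396, 0.43624, 0.15436, 0.05369, 0.26174 (working shown to 5 dp, full precision carried).
H' = −Σ pᵢ ln pᵢ = −((-0.22220) + (-0.36189) + (-0.28842) + (-0.15702) + (-0.35084)) = 1.38037.
With S = 5 species, ln S = 1.60944, so J = 1.38037/1.60944 = 0.85767, i.e. 0.858 to 3 decimal places.

0.858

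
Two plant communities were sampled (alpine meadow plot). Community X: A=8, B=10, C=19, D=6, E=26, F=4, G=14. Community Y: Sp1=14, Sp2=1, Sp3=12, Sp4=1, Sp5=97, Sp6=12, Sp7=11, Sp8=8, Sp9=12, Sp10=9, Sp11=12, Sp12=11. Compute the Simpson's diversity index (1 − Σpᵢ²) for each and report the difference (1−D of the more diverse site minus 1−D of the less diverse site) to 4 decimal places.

0.0728

Community X: N=87, proportions 0.091954, 0.114943, 0.218391, 0.068966, 0.298851, 0.045977, 0.16092, giving 1−D = 0.808561 (working shown to 6 dp, full precision carried).
Community Y: N=200, proportions 0.07, 0.005, 0.06, 0.005, 0.485, 0.06, 0.055, 0.04, 0.06, 0.045, 0.06, 0.055, giving 1−D = 0.735750.
Difference = |0.808561 − 0.735750| = 0.072811, i.e. 0.0728 to 4 decimal places.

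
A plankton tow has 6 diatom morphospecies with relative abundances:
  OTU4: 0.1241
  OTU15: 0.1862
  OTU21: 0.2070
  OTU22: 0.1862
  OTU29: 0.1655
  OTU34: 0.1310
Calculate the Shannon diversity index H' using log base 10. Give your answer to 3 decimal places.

0.771

Each pᵢ log₁₀ pᵢ term (working shown to 5 dp, full precision carried): 0.1241×(-0.90623)=-0.11246, 0.1862×(-0.73002)=-0.13593, 0.207×(-0.68403)=-0.14159, 0.1862×(-0.73002)=-0.13593, 0.1655×(-0.78120)=-0.12929, 0.131×(-0.88273)=-0.11564.
Sum = -0.77084, so H' = 0.771.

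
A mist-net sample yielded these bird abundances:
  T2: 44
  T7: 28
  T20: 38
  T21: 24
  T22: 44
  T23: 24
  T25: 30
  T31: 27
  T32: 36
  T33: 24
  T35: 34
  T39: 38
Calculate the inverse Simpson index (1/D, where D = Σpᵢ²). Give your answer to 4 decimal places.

Total N = 44+28+38+24+44+24+30+27+36+24+34+38 = 391, so the proportions are 0.112531969, 0.071611253, 0.097186701, 0.061381074, 0.112531969, 0.061381074, 0.076726343, 0.069053708, 0.092071611, 0.061381074, 0.086956522, 0.097186701 (working shown to 9 dp, full precision carried).
D = 0.112531969² + 0.071611253² + 0.097186701² + 0.061381074² + 0.112531969² + 0.061381074² + 0.076726343² + 0.069053708² + 0.092071611² + 0.061381074² + 0.086956522² + 0.097186701² = 0.012663444 + 0.005128172 + 0.009445255 + 0.003767636 + 0.012663444 + 0.003767636 + 0.005886932 + 0.004768415 + 0.008477182 + 0.003767636 + 0.007561437 + 0.009445255 = 0.087342443.
So 1/D = 11.449187, i.e. 11.4492 to 4 decimal places.

11.4492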